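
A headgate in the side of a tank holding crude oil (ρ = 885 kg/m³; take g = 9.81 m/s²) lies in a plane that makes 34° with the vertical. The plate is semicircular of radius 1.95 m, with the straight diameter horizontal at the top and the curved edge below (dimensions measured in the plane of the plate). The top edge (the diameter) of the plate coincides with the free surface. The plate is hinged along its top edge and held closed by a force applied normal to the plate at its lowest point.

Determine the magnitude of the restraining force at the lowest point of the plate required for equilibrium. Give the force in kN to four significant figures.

γ = ρg = 885 × 9.81 / 1000 = 8.68185 kN/m³.
The plate makes 34° with the vertical, i.e. θ = 90° − 34° = 56° to the horizontal. Measuring y along the incline from the free-surface line, vertical depth h = y·sinθ with sinθ = 0.829038.
The centroid of a semicircle lies 4r/(3π) = 0.827606 m from the diameter, here below the top edge, so y_c = 0.827606 m and h_c = 0.827606 × 0.829038 = 0.686117 m.
A = πr²/2 = π × 1.95²/2 = 5.97295 m².
Resultant F = γ·h_c·A = 8.68185 × 0.686117 × 5.97295 = 35.5795 kN.
I_c = (π/8 − 8/(9π))·r⁴ = 0.109757 × 1.95⁴ = 1.58698 m⁴.
Centre of pressure: y_p = y_c + I_c/(y_c·A) = 0.827606 + 1.58698/(0.827606 × 5.97295) = 0.827606 + 0.32104 = 1.14865 m along the plane.
The resultant acts 0.827606 + 0.32104 = 1.14865 m (along the plate) below the hinge at the top edge, so the moment about the hinge is M = F × 1.14865 = 35.5795 × 1.14865 = 40.8684 kN·m.
A normal force at the bottom, 1.95 m from the hinge, must supply this moment: P = 40.8684/1.95 = 20.9582 kN.

P ≈ 20.96 kN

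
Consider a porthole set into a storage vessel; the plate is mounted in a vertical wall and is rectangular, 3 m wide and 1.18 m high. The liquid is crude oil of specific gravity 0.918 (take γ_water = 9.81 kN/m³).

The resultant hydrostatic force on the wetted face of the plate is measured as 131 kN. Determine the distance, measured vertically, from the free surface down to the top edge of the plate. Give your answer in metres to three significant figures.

γ = 0.918 × 9.81 = 9.00558 kN/m³.
A = 3 × 1.18 = 3.54 m².
From F = γ·h_c·A, the centroid depth is h_c = 131/(9.00558 × 3.54) = 4.10919 m.
The centroid lies 1.18/2 = 0.59 m below the top edge, so the top edge sits at h_top = 4.10919 − 0.59 = 3.51919 m below the surface.

d_top ≈ 3.52 m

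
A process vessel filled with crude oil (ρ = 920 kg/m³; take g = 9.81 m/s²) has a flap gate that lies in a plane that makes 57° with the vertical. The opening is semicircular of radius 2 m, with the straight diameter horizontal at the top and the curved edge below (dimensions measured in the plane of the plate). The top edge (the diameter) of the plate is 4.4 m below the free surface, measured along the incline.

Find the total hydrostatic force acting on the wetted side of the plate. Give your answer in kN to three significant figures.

γ = ρg = 920 × 9.81 / 1000 = 9.0252 kN/m³.
The plate makes 57° with the vertical, i.e. θ = 90° − 57° = 33° to the horizontal. Measuring y along the incline from the free-surface line, vertical depth h = y·sinθ with sinθ = 0.544639.
The centroid of a semicircle lies 4r/(3π) = 0.848826 m from the diameter, here below the top edge, so y_c = 4.4 + 0.848826 = 5.24883 m and h_c = 5.24883 × 0.544639 = 2.85872 m.
A = πr²/2 = π × 2²/2 = 6.28319 m².
Resultant F = γ·h_c·A = 9.0252 × 2.85872 × 6.28319 = 162.11 kN.

F ≈ 162 kN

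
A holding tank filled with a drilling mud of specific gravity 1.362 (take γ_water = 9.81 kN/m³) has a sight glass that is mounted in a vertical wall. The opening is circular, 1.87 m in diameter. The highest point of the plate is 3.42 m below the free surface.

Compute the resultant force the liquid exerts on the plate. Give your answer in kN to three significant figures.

F ≈ 160 kN

γ = 1.362 × 9.81 = 13.36122 kN/m³.
The centroid is at the centre, 0.935 m below the top of the plate, so the centroid depth is h_c = 3.42 + 0.935 = 4.355 m.
A = π(0.935)² = 2.74646 m².
Resultant F = γ·h_c·A = 13.36122 × 4.355 × 2.74646 = 159.811 kN.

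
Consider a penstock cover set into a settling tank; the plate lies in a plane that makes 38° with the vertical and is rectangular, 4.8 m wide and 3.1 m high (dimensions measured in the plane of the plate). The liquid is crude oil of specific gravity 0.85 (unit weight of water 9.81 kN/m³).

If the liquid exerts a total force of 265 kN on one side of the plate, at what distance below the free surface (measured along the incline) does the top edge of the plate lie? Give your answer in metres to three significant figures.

γ = 0.85 × 9.81 = 8.3385 kN/m³.
A = 4.8 × 3.1 = 14.88 m².
From F = γ·h_c·A, the centroid depth is h_c = 265/(8.3385 × 14.88) = 2.13577 m.
The plate makes 38° with the vertical, i.e. θ = 90° − 38° = 52° to the horizontal. Measuring y along the incline from the free-surface line, vertical depth h = y·sinθ with sinθ = 0.788011.
Along the incline, y_c = h_c/sinθ = 2.13577/0.788011 = 2.71033 m.
The centroid lies 3.1/2 = 1.55 m below the top edge, so the top edge sits at y_top = 2.71033 − 1.55 = 1.16033 m along the incline.

y_top ≈ 1.16 m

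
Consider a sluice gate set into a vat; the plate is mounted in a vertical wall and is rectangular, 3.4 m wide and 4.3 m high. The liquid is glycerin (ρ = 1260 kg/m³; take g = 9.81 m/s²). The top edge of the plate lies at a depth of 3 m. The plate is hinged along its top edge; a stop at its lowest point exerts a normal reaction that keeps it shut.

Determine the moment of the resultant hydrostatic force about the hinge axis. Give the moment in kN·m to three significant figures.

M ≈ 2280 kN·m

γ = ρg = 1260 × 9.81 / 1000 = 12.3606 kN/m³.
The centroid lies 4.3/2 = 2.15 m below the top edge, so the centroid depth is h_c = 3 + 2.15 = 5.15 m.
A = 3.4 × 4.3 = 14.62 m².
Resultant F = γ·h_c·A = 12.3606 × 5.15 × 14.62 = 930.667 kN.
I_c = b·h³/12 = 3.4 × 4.3³/12 = 22.527 m⁴.
Centre of pressure: y_p = y_c + I_c/(y_c·A) = 5.15 + 22.527/(5.15 × 14.62) = 5.15 + 0.299191 = 5.44919 m along the plane.
The resultant acts 2.15 + 0.299191 = 2.44919 m (along the plate) below the hinge at the top edge, so the moment about the hinge is M = F × 2.44919 = 930.667 × 2.44919 = 2279.38 kN·m.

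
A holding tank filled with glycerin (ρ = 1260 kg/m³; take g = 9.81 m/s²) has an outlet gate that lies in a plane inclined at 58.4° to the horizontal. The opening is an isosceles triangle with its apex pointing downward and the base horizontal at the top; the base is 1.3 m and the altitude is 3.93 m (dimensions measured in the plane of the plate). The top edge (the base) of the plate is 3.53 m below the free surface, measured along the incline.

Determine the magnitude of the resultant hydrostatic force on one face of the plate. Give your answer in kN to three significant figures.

γ = ρg = 1260 × 9.81 / 1000 = 12.3606 kN/m³.
Let θ = 58.4° be the plate's angle to the horizontal; measure y along the incline from where the plane meets the free surface. Vertical depth h = y·sinθ with sinθ = 0.851727.
With the apex down, the centroid sits h/3 = 3.93/3 = 1.31 m below the base (the top edge), so y_c = 3.53 + 1.31 = 4.84 m and h_c = 4.84 × 0.851727 = 4.12236 m.
A = ½ × 1.3 × 3.93 = 2.5545 m².
Resultant F = γ·h_c·A = 12.3606 × 4.12236 × 2.5545 = 130.164 kN.

F ≈ 130 kN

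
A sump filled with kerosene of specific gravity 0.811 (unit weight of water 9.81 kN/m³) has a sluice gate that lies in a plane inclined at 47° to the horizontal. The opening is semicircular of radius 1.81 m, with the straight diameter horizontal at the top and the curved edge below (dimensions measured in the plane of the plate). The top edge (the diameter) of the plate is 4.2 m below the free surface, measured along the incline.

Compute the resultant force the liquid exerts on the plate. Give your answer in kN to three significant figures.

γ = 0.811 × 9.81 = 7.95591 kN/m³.
Let θ = 47° be the plate's angle to the horizontal; measure y along the incline from where the plane meets the free surface. Vertical depth h = y·sinθ with sinθ = 0.731354.
The centroid of a semicircle lies 4r/(3π) = 0.768188 m from the diameter, here below the top edge, so y_c = 4.2 + 0.768188 = 4.96819 m and h_c = 4.96819 × 0.731354 = 3.63351 m.
A = πr²/2 = π × 1.81²/2 = 5.14609 m².
Resultant F = γ·h_c·A = 7.95591 × 3.63351 × 5.14609 = 148.763 kN.

F ≈ 149 kN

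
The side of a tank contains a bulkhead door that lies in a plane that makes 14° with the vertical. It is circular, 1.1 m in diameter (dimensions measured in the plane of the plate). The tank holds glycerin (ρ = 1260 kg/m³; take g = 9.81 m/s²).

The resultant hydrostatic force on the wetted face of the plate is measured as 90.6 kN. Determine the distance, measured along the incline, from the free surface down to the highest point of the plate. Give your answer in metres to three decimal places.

γ = ρg = 1260 × 9.81 / 1000 = 12.3606 kN/m³.
A = π(0.55)² = 0.950332 m².
From F = γ·h_c·A, the centroid depth is h_c = 90.6/(12.3606 × 0.950332) = 7.71282 m.
The plate makes 14° with the vertical, i.e. θ = 90° − 14° = 76° to the horizontal. Measuring y along the incline from the free-surface line, vertical depth h = y·sinθ with sinθ = 0.970296.
Along the incline, y_c = h_c/sinθ = 7.71282/0.970296 = 7.94894 m.
The centroid is at the centre, 0.55 m below the top of the plate, so the highest point sits at y_top = 7.94894 − 0.55 = 7.39894 m along the incline.

y_top ≈ 7.399 m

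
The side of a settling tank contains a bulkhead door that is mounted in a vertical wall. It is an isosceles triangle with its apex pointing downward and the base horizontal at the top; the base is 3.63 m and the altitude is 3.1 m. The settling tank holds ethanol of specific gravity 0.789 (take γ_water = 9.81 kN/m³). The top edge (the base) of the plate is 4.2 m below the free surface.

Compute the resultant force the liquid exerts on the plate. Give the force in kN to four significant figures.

F ≈ 227.9 kN

γ = 0.789 × 9.81 = 7.74009 kN/m³.
With the apex down, the centroid sits h/3 = 3.1/3 = 1.03333 m below the base (the top edge), so the centroid depth is h_c = 4.2 + 1.03333 = 5.23333 m.
A = ½ × 3.63 × 3.1 = 5.6265 m².
Resultant F = γ·h_c·A = 7.74009 × 5.23333 × 5.6265 = 227.91 kN.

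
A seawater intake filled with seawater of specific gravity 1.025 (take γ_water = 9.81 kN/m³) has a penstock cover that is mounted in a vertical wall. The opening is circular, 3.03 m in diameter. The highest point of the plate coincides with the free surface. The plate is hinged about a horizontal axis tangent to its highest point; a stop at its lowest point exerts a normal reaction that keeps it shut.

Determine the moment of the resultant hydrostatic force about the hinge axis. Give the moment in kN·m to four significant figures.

M ≈ 208.0 kN·m

γ = 1.025 × 9.81 = 10.05525 kN/m³.
The centroid is at the centre, 1.515 m below the top of the plate, so the centroid depth is h_c = 1.515 m.
A = π(1.515)² = 7.21066 m².
Resultant F = γ·h_c·A = 10.05525 × 1.515 × 7.21066 = 109.845 kN.
I_c = πr⁴/4 = π × 1.515⁴/4 = 4.13752 m⁴.
Centre of pressure: y_p = y_c + I_c/(y_c·A) = 1.515 + 4.13752/(1.515 × 7.21066) = 1.515 + 0.37875 = 1.89375 m along the plane.
The resultant acts 1.515 + 0.37875 = 1.89375 m (along the plate) below the hinge at the top edge, so the moment about the hinge is M = F × 1.89375 = 109.845 × 1.89375 = 208.019 kN·m.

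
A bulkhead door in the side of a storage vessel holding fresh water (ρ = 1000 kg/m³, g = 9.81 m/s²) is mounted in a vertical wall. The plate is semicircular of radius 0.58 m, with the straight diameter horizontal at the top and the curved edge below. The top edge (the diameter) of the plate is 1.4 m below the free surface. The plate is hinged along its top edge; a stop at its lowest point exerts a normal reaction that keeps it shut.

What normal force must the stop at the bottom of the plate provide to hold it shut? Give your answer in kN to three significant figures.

γ = ρg = 1000 × 9.81 = 9810 N/m³ = 9.81 kN/m³.
The centroid of a semicircle lies 4r/(3π) = 0.24616 m from the diameter, here below the top edge, so the centroid depth is h_c = 1.4 + 0.24616 = 1.64616 m.
A = πr²/2 = π × 0.58²/2 = 0.528416 m².
Resultant F = γ·h_c·A = 9.81 × 1.64616 × 0.528416 = 8.5333 kN.
I_c = (π/8 − 8/(9π))·r⁴ = 0.109757 × 0.58⁴ = 0.0124206 m⁴.
Centre of pressure: y_p = y_c + I_c/(y_c·A) = 1.64616 + 0.0124206/(1.64616 × 0.528416) = 1.64616 + 0.0142789 = 1.66044 m along the plane.
The resultant acts 0.24616 + 0.0142789 = 0.260439 m (along the plate) below the hinge at the top edge, so the moment about the hinge is M = F × 0.260439 = 8.5333 × 0.260439 = 2.2224 kN·m.
A normal force at the bottom, 0.58 m from the hinge, must supply this moment: P = 2.2224/0.58 = 3.83172 kN.

P ≈ 3.83 kN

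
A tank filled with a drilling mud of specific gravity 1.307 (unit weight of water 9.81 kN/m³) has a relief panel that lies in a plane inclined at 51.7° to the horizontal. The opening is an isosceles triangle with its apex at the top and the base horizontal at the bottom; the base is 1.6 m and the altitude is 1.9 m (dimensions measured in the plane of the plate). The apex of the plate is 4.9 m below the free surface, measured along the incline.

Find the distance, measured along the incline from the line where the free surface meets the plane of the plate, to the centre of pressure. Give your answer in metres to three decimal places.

γ = 1.307 × 9.81 = 12.82167 kN/m³.
Let θ = 51.7° be the plate's angle to the horizontal; measure y along the incline from where the plane meets the free surface. Vertical depth h = y·sinθ with sinθ = 0.784776.
With the apex up, the centroid sits 2h/3 = 2 × 1.9/3 = 1.26667 m below the apex, so y_c = 4.9 + 1.26667 = 6.16667 m and h_c = 6.16667 × 0.784776 = 4.83945 m.
A = ½ × 1.6 × 1.9 = 1.52 m².
Resultant F = γ·h_c·A = 12.82167 × 4.83945 × 1.52 = 94.3157 kN.
I_c = b·h³/36 = 1.6 × 1.9³/36 = 0.304844 m⁴.
Centre of pressure: y_p = y_c + I_c/(y_c·A) = 6.16667 + 0.304844/(6.16667 × 1.52) = 6.16667 + 0.0325225 = 6.19919 m along the plane.

y_p = 6.199 m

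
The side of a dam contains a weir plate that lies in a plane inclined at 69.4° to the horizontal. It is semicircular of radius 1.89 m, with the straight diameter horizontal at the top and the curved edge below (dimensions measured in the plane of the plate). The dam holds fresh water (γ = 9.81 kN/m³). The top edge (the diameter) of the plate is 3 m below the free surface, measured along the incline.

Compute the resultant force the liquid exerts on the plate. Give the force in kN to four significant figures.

F ≈ 195.9 kN

γ = 9.81 kN/m³.
Let θ = 69.4° be the plate's angle to the horizontal; measure y along the incline from where the plane meets the free surface. Vertical depth h = y·sinθ with sinθ = 0.936060.
The centroid of a semicircle lies 4r/(3π) = 0.802141 m from the diameter, here below the top edge, so y_c = 3 + 0.802141 = 3.80214 m and h_c = 3.80214 × 0.936060 = 3.55903 m.
A = πr²/2 = π × 1.89²/2 = 5.61104 m².
Resultant F = γ·h_c·A = 9.81 × 3.55903 × 5.61104 = 195.904 kN.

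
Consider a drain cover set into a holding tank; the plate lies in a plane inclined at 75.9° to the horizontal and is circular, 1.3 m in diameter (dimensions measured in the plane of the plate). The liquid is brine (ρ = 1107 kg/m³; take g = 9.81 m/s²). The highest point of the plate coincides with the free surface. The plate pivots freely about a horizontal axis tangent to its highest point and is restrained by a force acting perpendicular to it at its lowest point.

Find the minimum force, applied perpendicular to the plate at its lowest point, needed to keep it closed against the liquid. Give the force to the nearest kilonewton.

P ≈ 6 kN

γ = ρg = 1107 × 9.81 / 1000 = 10.85967 kN/m³.
Let θ = 75.9° be the plate's angle to the horizontal; measure y along the incline from where the plane meets the free surface. Vertical depth h = y·sinθ with sinθ = 0.969872.
The centroid is at the centre, 0.65 m below the top of the plate, so y_c = 0.65 m and h_c = 0.65 × 0.969872 = 0.630417 m.
A = π(0.65)² = 1.32732 m².
Resultant F = γ·h_c·A = 10.85967 × 0.630417 × 1.32732 = 9.08699 kN.
I_c = πr⁴/4 = π × 0.65⁴/4 = 0.140198 m⁴.
Centre of pressure: y_p = y_c + I_c/(y_c·A) = 0.65 + 0.140198/(0.65 × 1.32732) = 0.65 + 0.1625 = 0.8125 m along the plane.
The resultant acts 0.65 + 0.1625 = 0.8125 m (along the plate) below the hinge at the top edge, so the moment about the hinge is M = F × 0.8125 = 9.08699 × 0.8125 = 7.38318 kN·m.
A normal force at the bottom, 1.3 m from the hinge, must supply this moment: P = 7.38318/1.3 = 5.67937 kN.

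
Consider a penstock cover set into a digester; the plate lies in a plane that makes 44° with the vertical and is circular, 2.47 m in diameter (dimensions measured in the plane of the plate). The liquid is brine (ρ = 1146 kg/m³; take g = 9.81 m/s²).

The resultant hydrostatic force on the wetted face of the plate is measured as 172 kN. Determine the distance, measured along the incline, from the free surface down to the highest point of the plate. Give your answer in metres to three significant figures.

γ = ρg = 1146 × 9.81 / 1000 = 11.24226 kN/m³.
A = π(1.235)² = 4.79164 m².
From F = γ·h_c·A, the centroid depth is h_c = 172/(11.24226 × 4.79164) = 3.19294 m.
The plate makes 44° with the vertical, i.e. θ = 90° − 44° = 46° to the horizontal. Measuring y along the incline from the free-surface line, vertical depth h = y·sinθ with sinθ = 0.719340.
Along the incline, y_c = h_c/sinθ = 3.19294/0.719340 = 4.43871 m.
The centroid is at the centre, 1.235 m below the top of the plate, so the highest point sits at y_top = 4.43871 − 1.235 = 3.20371 m along the incline.

y_top ≈ 3.20 m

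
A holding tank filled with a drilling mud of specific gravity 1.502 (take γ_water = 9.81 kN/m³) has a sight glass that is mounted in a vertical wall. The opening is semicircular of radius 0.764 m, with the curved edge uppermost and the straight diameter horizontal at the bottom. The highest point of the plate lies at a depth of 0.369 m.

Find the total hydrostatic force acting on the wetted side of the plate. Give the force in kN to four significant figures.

F ≈ 10.93 kN

γ = 1.502 × 9.81 = 14.73462 kN/m³.
The centroid lies 4r/(3π) = 0.324252 m above the diameter, so r − 4r/(3π) = 0.764 − 0.324252 = 0.439748 m below the topmost point, so the centroid depth is h_c = 0.369 + 0.439748 = 0.808748 m.
A = πr²/2 = π × 0.764²/2 = 0.916868 m².
Resultant F = γ·h_c·A = 14.73462 × 0.808748 × 0.916868 = 10.9259 kN.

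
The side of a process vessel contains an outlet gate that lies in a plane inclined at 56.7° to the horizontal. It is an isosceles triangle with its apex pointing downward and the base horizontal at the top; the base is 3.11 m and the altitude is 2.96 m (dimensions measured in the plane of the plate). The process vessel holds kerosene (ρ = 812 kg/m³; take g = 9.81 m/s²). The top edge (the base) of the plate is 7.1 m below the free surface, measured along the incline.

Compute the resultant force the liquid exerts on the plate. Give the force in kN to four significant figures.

γ = ρg = 812 × 9.81 / 1000 = 7.96572 kN/m³.
Let θ = 56.7° be the plate's angle to the horizontal; measure y along the incline from where the plane meets the free surface. Vertical depth h = y·sinθ with sinθ = 0.835807.
With the apex down, the centroid sits h/3 = 2.96/3 = 0.986667 m below the base (the top edge), so y_c = 7.1 + 0.986667 = 8.08667 m and h_c = 8.08667 × 0.835807 = 6.7589 m.
A = ½ × 3.11 × 2.96 = 4.6028 m².
Resultant F = γ·h_c·A = 7.96572 × 6.7589 × 4.6028 = 247.812 kN.

F ≈ 247.8 kN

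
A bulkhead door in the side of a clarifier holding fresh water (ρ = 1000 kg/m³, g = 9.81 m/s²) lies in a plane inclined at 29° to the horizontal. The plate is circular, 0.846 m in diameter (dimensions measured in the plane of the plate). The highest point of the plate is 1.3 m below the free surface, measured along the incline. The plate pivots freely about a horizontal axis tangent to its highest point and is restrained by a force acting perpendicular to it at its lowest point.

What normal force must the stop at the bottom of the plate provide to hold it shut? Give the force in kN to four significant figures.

P ≈ 2.445 kN

γ = ρg = 1000 × 9.81 = 9810 N/m³ = 9.81 kN/m³.
Let θ = 29° be the plate's angle to the horizontal; measure y along the incline from where the plane meets the free surface. Vertical depth h = y·sinθ with sinθ = 0.484810.
The centroid is at the centre, 0.423 m below the top of the plate, so y_c = 1.3 + 0.423 = 1.723 m and h_c = 1.723 × 0.484810 = 0.835328 m.
A = π(0.423)² = 0.562122 m².
Resultant F = γ·h_c·A = 9.81 × 0.835328 × 0.562122 = 4.60635 kN.
I_c = πr⁴/4 = π × 0.423⁴/4 = 0.025145 m⁴.
Centre of pressure: y_p = y_c + I_c/(y_c·A) = 1.723 + 0.025145/(1.723 × 0.562122) = 1.723 + 0.0259619 = 1.74896 m along the plane.
The resultant acts 0.423 + 0.0259619 = 0.448962 m (along the plate) below the hinge at the top edge, so the moment about the hinge is M = F × 0.448962 = 4.60635 × 0.448962 = 2.06808 kN·m.
A normal force at the bottom, 0.846 m from the hinge, must supply this moment: P = 2.06808/0.846 = 2.44454 kN.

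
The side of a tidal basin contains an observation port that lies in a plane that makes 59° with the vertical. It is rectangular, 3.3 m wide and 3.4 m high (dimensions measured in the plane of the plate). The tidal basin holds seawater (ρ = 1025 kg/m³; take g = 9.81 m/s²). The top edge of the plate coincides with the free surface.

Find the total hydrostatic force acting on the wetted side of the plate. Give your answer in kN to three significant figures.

F ≈ 98.8 kN

γ = ρg = 1025 × 9.81 / 1000 = 10.05525 kN/m³.
The plate makes 59° with the vertical, i.e. θ = 90° − 59° = 31° to the horizontal. Measuring y along the incline from the free-surface line, vertical depth h = y·sinθ with sinθ = 0.515038.
The centroid lies 3.4/2 = 1.7 m below the top edge, so y_c = 1.7 m and h_c = 1.7 × 0.515038 = 0.875565 m.
A = 3.3 × 3.4 = 11.22 m².
Resultant F = γ·h_c·A = 10.05525 × 0.875565 × 11.22 = 98.7812 kN.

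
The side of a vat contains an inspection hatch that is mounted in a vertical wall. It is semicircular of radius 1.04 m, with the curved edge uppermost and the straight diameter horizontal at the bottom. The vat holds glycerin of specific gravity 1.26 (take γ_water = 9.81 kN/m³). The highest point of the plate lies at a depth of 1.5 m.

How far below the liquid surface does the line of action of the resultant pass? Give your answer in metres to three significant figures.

γ = 1.26 × 9.81 = 12.3606 kN/m³.
The centroid lies 4r/(3π) = 0.44139 m above the diameter, so r − 4r/(3π) = 1.04 − 0.44139 = 0.59861 m below the topmost point, so the centroid depth is h_c = 1.5 + 0.59861 = 2.09861 m.
A = πr²/2 = π × 1.04²/2 = 1.69897 m².
Resultant F = γ·h_c·A = 12.3606 × 2.09861 × 1.69897 = 44.0714 kN.
I_c = (π/8 − 8/(9π))·r⁴ = 0.109757 × 1.04⁴ = 0.1284 m⁴.
Centre of pressure: y_p = y_c + I_c/(y_c·A) = 2.09861 + 0.1284/(2.09861 × 1.69897) = 2.09861 + 0.036012 = 2.13462 m along the plane.

h_p = 2.13 m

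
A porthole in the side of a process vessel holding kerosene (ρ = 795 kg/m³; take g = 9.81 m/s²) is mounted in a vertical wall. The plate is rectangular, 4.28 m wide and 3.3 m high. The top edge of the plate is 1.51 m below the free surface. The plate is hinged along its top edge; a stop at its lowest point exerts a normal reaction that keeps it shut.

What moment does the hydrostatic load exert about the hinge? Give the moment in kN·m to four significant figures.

M ≈ 674.3 kN·m

γ = ρg = 795 × 9.81 / 1000 = 7.79895 kN/m³.
The centroid lies 3.3/2 = 1.65 m below the top edge, so the centroid depth is h_c = 1.51 + 1.65 = 3.16 m.
A = 4.28 × 3.3 = 14.124 m².
Resultant F = γ·h_c·A = 7.79895 × 3.16 × 14.124 = 348.081 kN.
I_c = b·h³/12 = 4.28 × 3.3³/12 = 12.8175 m⁴.
Centre of pressure: y_p = y_c + I_c/(y_c·A) = 3.16 + 12.8175/(3.16 × 14.124) = 3.16 + 0.287183 = 3.44718 m along the plane.
The resultant acts 1.65 + 0.287183 = 1.93718 m (along the plate) below the hinge at the top edge, so the moment about the hinge is M = F × 1.93718 = 348.081 × 1.93718 = 674.296 kN·m.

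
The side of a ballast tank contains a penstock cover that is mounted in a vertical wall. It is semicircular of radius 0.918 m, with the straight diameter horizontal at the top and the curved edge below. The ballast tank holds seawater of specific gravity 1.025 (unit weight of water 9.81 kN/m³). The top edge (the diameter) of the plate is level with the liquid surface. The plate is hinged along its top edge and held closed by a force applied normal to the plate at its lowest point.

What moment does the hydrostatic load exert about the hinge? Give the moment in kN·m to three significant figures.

γ = 1.025 × 9.81 = 10.05525 kN/m³.
The centroid of a semicircle lies 4r/(3π) = 0.389611 m from the diameter, here below the top edge, so the centroid depth is h_c = 0.389611 m.
A = πr²/2 = π × 0.918²/2 = 1.32375 m².
Resultant F = γ·h_c·A = 10.05525 × 0.389611 × 1.32375 = 5.18597 kN.
I_c = (π/8 − 8/(9π))·r⁴ = 0.109757 × 0.918⁴ = 0.0779476 m⁴.
Centre of pressure: y_p = y_c + I_c/(y_c·A) = 0.389611 + 0.0779476/(0.389611 × 1.32375) = 0.389611 + 0.151135 = 0.540746 m along the plane.
The resultant acts 0.389611 + 0.151135 = 0.540746 m (along the plate) below the hinge at the top edge, so the moment about the hinge is M = F × 0.540746 = 5.18597 × 0.540746 = 2.80429 kN·m.

M ≈ 2.80 kN·m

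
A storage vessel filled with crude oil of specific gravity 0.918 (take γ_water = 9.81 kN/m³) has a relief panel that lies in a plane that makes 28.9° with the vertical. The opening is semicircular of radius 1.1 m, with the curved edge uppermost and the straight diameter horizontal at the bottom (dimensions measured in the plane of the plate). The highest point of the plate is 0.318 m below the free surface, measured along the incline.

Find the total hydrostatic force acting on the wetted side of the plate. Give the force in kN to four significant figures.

F ≈ 14.25 kN

γ = 0.918 × 9.81 = 9.00558 kN/m³.
The plate makes 28.9° with the vertical, i.e. θ = 90° − 28.9° = 61.1° to the horizontal. Measuring y along the incline from the free-surface line, vertical depth h = y·sinθ with sinθ = 0.875465.
The centroid lies 4r/(3π) = 0.466854 m above the diameter, so r − 4r/(3π) = 1.1 − 0.466854 = 0.633146 m below the topmost point, so y_c = 0.318 + 0.633146 = 0.951146 m and h_c = 0.951146 × 0.875465 = 0.832695 m.
A = πr²/2 = π × 1.1²/2 = 1.90066 m².
Resultant F = γ·h_c·A = 9.00558 × 0.832695 × 1.90066 = 14.2529 kN.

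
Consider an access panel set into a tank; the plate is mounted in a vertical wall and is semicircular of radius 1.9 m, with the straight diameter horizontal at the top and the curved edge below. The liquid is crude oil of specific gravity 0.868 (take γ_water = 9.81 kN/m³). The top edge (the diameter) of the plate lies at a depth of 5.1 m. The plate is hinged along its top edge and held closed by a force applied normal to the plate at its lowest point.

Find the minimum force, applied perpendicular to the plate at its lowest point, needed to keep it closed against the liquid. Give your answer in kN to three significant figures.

γ = 0.868 × 9.81 = 8.51508 kN/m³.
The centroid of a semicircle lies 4r/(3π) = 0.806385 m from the diameter, here below the top edge, so the centroid depth is h_c = 5.1 + 0.806385 = 5.90638 m.
A = πr²/2 = π × 1.9²/2 = 5.67057 m².
Resultant F = γ·h_c·A = 8.51508 × 5.90638 × 5.67057 = 285.192 kN.
I_c = (π/8 − 8/(9π))·r⁴ = 0.109757 × 1.9⁴ = 1.43036 m⁴.
Centre of pressure: y_p = y_c + I_c/(y_c·A) = 5.90638 + 1.43036/(5.90638 × 5.67057) = 5.90638 + 0.0427068 = 5.94909 m along the plane.
The resultant acts 0.806385 + 0.0427068 = 0.849092 m (along the plate) below the hinge at the top edge, so the moment about the hinge is M = F × 0.849092 = 285.192 × 0.849092 = 242.154 kN·m.
A normal force at the bottom, 1.9 m from the hinge, must supply this moment: P = 242.154/1.9 = 127.449 kN.

P ≈ 127 kN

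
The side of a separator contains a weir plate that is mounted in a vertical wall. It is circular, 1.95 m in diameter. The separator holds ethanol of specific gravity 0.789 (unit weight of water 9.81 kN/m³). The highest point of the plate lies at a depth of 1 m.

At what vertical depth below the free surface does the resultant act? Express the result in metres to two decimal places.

γ = 0.789 × 9.81 = 7.74009 kN/m³.
The centroid is at the centre, 0.975 m below the top of the plate, so the centroid depth is h_c = 1 + 0.975 = 1.975 m.
A = π(0.975)² = 2.98648 m².
Resultant F = γ·h_c·A = 7.74009 × 1.975 × 2.98648 = 45.6534 kN.
I_c = πr⁴/4 = π × 0.975⁴/4 = 0.709755 m⁴.
Centre of pressure: y_p = y_c + I_c/(y_c·A) = 1.975 + 0.709755/(1.975 × 2.98648) = 1.975 + 0.120332 = 2.09533 m along the plane.

h_p = 2.10 m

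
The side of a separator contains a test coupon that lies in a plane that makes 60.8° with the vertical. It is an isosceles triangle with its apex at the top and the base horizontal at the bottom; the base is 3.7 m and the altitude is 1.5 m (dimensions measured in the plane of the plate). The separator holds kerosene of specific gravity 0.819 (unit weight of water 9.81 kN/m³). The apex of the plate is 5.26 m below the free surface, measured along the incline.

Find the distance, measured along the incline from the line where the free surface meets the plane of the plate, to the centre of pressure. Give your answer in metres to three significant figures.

γ = 0.819 × 9.81 = 8.03439 kN/m³.
The plate makes 60.8° with the vertical, i.e. θ = 90° − 60.8° = 29.2° to the horizontal. Measuring y along the incline from the free-surface line, vertical depth h = y·sinθ with sinθ = 0.487860.
With the apex up, the centroid sits 2h/3 = 2 × 1.5/3 = 1 m below the apex, so y_c = 5.26 + 1 = 6.26 m and h_c = 6.26 × 0.487860 = 3.054 m.
A = ½ × 3.7 × 1.5 = 2.775 m².
Resultant F = γ·h_c·A = 8.03439 × 3.054 × 2.775 = 68.0903 kN.
I_c = b·h³/36 = 3.7 × 1.5³/36 = 0.346875 m⁴.
Centre of pressure: y_p = y_c + I_c/(y_c·A) = 6.26 + 0.346875/(6.26 × 2.775) = 6.26 + 0.0199681 = 6.27997 m along the plane.

y_p = 6.28 m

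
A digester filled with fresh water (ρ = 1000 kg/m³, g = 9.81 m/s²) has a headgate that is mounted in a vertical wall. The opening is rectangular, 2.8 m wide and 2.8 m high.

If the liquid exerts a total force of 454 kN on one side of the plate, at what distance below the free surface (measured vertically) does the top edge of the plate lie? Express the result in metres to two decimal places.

d_top ≈ 4.50 m

γ = ρg = 1000 × 9.81 = 9810 N/m³ = 9.81 kN/m³.
A = 2.8 × 2.8 = 7.84 m².
From F = γ·h_c·A, the centroid depth is h_c = 454/(9.81 × 7.84) = 5.90297 m.
The centroid lies 2.8/2 = 1.4 m below the top edge, so the top edge sits at h_top = 5.90297 − 1.4 = 4.50297 m below the surface.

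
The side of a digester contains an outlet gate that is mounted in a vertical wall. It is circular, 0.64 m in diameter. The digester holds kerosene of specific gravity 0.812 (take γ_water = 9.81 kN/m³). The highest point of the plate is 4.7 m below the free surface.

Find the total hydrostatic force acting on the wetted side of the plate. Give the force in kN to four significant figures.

γ = 0.812 × 9.81 = 7.96572 kN/m³.
The centroid is at the centre, 0.32 m below the top of the plate, so the centroid depth is h_c = 4.7 + 0.32 = 5.02 m.
A = π(0.32)² = 0.321699 m².
Resultant F = γ·h_c·A = 7.96572 × 5.02 × 0.321699 = 12.8641 kN.

F ≈ 12.86 kN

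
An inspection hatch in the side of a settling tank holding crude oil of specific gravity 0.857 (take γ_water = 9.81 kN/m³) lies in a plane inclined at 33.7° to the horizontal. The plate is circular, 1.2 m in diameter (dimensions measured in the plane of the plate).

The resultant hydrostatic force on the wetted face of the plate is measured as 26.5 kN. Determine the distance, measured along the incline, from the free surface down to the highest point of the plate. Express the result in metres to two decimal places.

γ = 0.857 × 9.81 = 8.40717 kN/m³.
A = π(0.6)² = 1.13097 m².
From F = γ·h_c·A, the centroid depth is h_c = 26.5/(8.40717 × 1.13097) = 2.78705 m.
Let θ = 33.7° be the plate's angle to the horizontal; measure y along the incline from where the plane meets the free surface. Vertical depth h = y·sinθ with sinθ = 0.554844.
Along the incline, y_c = h_c/sinθ = 2.78705/0.554844 = 5.02312 m.
The centroid is at the centre, 0.6 m below the top of the plate, so the highest point sits at y_top = 5.02312 − 0.6 = 4.42312 m along the incline.

y_top ≈ 4.42 m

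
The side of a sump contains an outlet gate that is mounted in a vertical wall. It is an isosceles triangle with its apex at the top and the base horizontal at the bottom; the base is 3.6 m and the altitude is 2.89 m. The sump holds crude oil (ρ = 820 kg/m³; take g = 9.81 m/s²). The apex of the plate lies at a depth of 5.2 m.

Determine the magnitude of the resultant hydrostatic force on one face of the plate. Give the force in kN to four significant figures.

F ≈ 298.2 kN

γ = ρg = 820 × 9.81 / 1000 = 8.0442 kN/m³.
With the apex up, the centroid sits 2h/3 = 2 × 2.89/3 = 1.92667 m below the apex, so the centroid depth is h_c = 5.2 + 1.92667 = 7.12667 m.
A = ½ × 3.6 × 2.89 = 5.202 m².
Resultant F = γ·h_c·A = 8.0442 × 7.12667 × 5.202 = 298.222 kN.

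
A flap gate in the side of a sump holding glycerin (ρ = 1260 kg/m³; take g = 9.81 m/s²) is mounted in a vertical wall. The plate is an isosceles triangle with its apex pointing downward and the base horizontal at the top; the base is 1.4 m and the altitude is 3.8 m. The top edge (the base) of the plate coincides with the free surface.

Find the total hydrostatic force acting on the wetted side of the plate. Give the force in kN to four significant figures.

F ≈ 41.65 kN

γ = ρg = 1260 × 9.81 / 1000 = 12.3606 kN/m³.
With the apex down, the centroid sits h/3 = 3.8/3 = 1.26667 m below the base (the top edge), so the centroid depth is h_c = 1.26667 m.
A = ½ × 1.4 × 3.8 = 2.66 m².
Resultant F = γ·h_c·A = 12.3606 × 1.26667 × 2.66 = 41.6471 kN.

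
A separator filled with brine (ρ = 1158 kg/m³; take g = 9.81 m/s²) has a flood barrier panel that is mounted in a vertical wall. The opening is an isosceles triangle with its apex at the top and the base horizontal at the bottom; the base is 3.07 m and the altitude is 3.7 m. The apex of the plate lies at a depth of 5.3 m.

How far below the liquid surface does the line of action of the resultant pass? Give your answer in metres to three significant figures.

h_p = 7.86 m

γ = ρg = 1158 × 9.81 / 1000 = 11.35998 kN/m³.
With the apex up, the centroid sits 2h/3 = 2 × 3.7/3 = 2.46667 m below the apex, so the centroid depth is h_c = 5.3 + 2.46667 = 7.76667 m.
A = ½ × 3.07 × 3.7 = 5.6795 m².
Resultant F = γ·h_c·A = 11.35998 × 7.76667 × 5.6795 = 501.098 kN.
I_c = b·h³/36 = 3.07 × 3.7³/36 = 4.31958 m⁴.
Centre of pressure: y_p = y_c + I_c/(y_c·A) = 7.76667 + 4.31958/(7.76667 × 5.6795) = 7.76667 + 0.0979257 = 7.8646 m along the plane.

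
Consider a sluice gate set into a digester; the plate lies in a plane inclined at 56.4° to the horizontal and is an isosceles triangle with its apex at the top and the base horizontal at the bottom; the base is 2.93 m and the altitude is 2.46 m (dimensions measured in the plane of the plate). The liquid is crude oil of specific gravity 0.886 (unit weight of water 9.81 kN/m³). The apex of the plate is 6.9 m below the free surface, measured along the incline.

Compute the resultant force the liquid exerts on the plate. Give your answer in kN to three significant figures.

γ = 0.886 × 9.81 = 8.69166 kN/m³.
Let θ = 56.4° be the plate's angle to the horizontal; measure y along the incline from where the plane meets the free surface. Vertical depth h = y·sinθ with sinθ = 0.832921.
With the apex up, the centroid sits 2h/3 = 2 × 2.46/3 = 1.64 m below the apex, so y_c = 6.9 + 1.64 = 8.54 m and h_c = 8.54 × 0.832921 = 7.11315 m.
A = ½ × 2.93 × 2.46 = 3.6039 m².
Resultant F = γ·h_c·A = 8.69166 × 7.11315 × 3.6039 = 222.811 kN.

F ≈ 223 kN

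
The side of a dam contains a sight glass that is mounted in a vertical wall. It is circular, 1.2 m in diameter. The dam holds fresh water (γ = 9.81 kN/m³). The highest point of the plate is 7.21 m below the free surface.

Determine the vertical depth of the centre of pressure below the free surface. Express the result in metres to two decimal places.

γ = 9.81 kN/m³.
The centroid is at the centre, 0.6 m below the top of the plate, so the centroid depth is h_c = 7.21 + 0.6 = 7.81 m.
A = π(0.6)² = 1.13097 m².
Resultant F = γ·h_c·A = 9.81 × 7.81 × 1.13097 = 86.6505 kN.
I_c = πr⁴/4 = π × 0.6⁴/4 = 0.101788 m⁴.
Centre of pressure: y_p = y_c + I_c/(y_c·A) = 7.81 + 0.101788/(7.81 × 1.13097) = 7.81 + 0.0115238 = 7.82152 m along the plane.

h_p = 7.82 m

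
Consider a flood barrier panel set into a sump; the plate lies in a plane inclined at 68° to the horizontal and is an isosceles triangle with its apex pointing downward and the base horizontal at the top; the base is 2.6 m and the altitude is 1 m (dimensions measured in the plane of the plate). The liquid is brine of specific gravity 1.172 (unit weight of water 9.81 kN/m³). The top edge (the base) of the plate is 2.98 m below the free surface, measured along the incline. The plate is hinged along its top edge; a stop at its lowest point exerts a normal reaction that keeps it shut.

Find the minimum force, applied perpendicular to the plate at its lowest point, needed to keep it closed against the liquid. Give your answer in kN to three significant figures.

P ≈ 16.1 kN

γ = 1.172 × 9.81 = 11.49732 kN/m³.
Let θ = 68° be the plate's angle to the horizontal; measure y along the incline from where the plane meets the free surface. Vertical depth h = y·sinθ with sinθ = 0.927184.
With the apex down, the centroid sits h/3 = 1/3 = 0.333333 m below the base (the top edge), so y_c = 2.98 + 0.333333 = 3.31333 m and h_c = 3.31333 × 0.927184 = 3.07207 m.
A = ½ × 2.6 × 1 = 1.3 m².
Resultant F = γ·h_c·A = 11.49732 × 3.07207 × 1.3 = 45.9167 kN.
I_c = b·h³/36 = 2.6 × 1³/36 = 0.0722222 m⁴.
Centre of pressure: y_p = y_c + I_c/(y_c·A) = 3.31333 + 0.0722222/(3.31333 × 1.3) = 3.31333 + 0.0167673 = 3.3301 m along the plane.
The resultant acts 0.333333 + 0.0167673 = 0.3501 m (along the plate) below the hinge at the top edge, so the moment about the hinge is M = F × 0.3501 = 45.9167 × 0.3501 = 16.0754 kN·m.
A normal force at the bottom, 1 m from the hinge, must supply this moment: P = 16.0754/1 = 16.0754 kN.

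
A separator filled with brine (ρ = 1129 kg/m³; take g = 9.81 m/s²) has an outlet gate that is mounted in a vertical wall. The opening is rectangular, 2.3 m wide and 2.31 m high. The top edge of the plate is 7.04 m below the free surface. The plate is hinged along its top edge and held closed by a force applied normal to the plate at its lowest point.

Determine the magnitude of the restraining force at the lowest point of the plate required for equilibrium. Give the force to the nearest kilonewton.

γ = ρg = 1129 × 9.81 / 1000 = 11.07549 kN/m³.
The centroid lies 2.31/2 = 1.155 m below the top edge, so the centroid depth is h_c = 7.04 + 1.155 = 8.195 m.
A = 2.3 × 2.31 = 5.313 m².
Resultant F = γ·h_c·A = 11.07549 × 8.195 × 5.313 = 482.227 kN.
I_c = b·h³/12 = 2.3 × 2.31³/12 = 2.36256 m⁴.
Centre of pressure: y_p = y_c + I_c/(y_c·A) = 8.195 + 2.36256/(8.195 × 5.313) = 8.195 + 0.0542618 = 8.24926 m along the plane.
The resultant acts 1.155 + 0.0542618 = 1.20926 m (along the plate) below the hinge at the top edge, so the moment about the hinge is M = F × 1.20926 = 482.227 × 1.20926 = 583.138 kN·m.
A normal force at the bottom, 2.31 m from the hinge, must supply this moment: P = 583.138/2.31 = 252.441 kN.

P ≈ 252 kN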